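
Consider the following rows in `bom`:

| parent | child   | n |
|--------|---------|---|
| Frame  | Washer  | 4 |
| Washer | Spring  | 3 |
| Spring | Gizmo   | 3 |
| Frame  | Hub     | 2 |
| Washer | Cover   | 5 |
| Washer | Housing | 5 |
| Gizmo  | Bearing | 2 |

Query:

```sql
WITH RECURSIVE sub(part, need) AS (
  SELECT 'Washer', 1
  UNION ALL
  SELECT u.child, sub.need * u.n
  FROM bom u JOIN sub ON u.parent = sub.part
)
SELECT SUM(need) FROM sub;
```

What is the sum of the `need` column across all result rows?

Base: (Washer, need=1).
Iteration 1: components of {Washer} -> Cover = 1*5 = 5, Housing = 1*5 = 5, Spring = 1*3 = 3.
Iteration 2: components of {Cover,Housing,Spring} -> Gizmo = 3*3 = 9.
Iteration 3: components of {Gizmo} -> Bearing = 9*2 = 18.
Iteration 4: no further components; recursion stops.
SUM(need) = 1 + 3 + 5 + 5 + 9 + 18 = 41.

41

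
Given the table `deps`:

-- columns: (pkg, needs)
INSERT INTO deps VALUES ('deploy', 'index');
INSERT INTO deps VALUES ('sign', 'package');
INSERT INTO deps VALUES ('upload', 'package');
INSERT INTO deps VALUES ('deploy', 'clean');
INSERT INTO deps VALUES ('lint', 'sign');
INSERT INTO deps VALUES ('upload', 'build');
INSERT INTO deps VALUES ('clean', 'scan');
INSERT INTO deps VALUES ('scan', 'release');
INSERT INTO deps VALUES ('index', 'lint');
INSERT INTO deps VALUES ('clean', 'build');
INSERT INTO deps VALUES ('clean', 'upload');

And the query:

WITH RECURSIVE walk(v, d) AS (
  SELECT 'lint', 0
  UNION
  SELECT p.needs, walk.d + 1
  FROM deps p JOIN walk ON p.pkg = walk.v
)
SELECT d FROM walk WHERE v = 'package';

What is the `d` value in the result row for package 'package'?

2

Base: (lint, d=0).
Iteration 1: edges from {lint} -> (sign, d=1).
Iteration 2: edges from {sign} -> (package, d=2).
Iteration 3: no outgoing edges from {package}; recursion stops.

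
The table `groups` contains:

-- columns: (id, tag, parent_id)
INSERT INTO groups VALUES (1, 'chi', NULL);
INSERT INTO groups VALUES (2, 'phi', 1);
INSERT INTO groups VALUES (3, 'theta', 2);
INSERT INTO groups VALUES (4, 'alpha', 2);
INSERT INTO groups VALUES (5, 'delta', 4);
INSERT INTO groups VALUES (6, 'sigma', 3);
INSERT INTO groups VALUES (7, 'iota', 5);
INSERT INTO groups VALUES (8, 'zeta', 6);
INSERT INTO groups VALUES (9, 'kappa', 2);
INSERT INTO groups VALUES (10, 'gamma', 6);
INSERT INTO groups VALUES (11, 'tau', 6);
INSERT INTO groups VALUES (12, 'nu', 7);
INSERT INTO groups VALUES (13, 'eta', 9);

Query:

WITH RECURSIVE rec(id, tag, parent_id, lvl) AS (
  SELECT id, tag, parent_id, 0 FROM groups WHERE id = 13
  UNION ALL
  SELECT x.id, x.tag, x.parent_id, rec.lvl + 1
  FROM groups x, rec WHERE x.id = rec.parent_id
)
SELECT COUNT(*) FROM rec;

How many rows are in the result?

4

Base: id=13 (eta), parent_id=9, lvl 0.
Iteration 1: join on id=9 -> kappa (id 9, parent_id=2, lvl 1).
Iteration 2: join on id=2 -> phi (id 2, parent_id=1, lvl 2).
Iteration 3: join on id=1 -> chi (id 1, parent_id=NULL, lvl 3).
Iteration 4: parent_id is NULL; no match; recursion stops.
Total rows emitted: 4.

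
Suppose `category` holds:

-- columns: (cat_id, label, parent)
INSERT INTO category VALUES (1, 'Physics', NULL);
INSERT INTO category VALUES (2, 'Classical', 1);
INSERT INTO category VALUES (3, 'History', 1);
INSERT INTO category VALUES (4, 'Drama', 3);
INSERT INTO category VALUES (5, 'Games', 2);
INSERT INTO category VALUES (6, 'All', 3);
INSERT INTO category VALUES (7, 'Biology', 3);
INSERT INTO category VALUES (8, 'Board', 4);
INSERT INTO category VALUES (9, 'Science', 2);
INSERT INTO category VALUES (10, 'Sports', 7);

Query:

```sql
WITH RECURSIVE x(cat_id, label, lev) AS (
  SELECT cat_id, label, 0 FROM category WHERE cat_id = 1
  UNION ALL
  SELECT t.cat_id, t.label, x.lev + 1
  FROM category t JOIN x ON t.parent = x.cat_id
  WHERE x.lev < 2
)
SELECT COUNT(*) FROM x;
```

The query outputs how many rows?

Base: cat_id=1 (Physics) at lev 0.
Iteration 1: rows with parent in {1} -> Classical (id 2, lev 1), History (id 3, lev 1).
Iteration 2: rows with parent in {2,3} -> Drama (id 4, lev 2), Games (id 5, lev 2), All (id 6, lev 2), Biology (id 7, lev 2), Science (id 9, lev 2).
Iteration 3: lev < 2 fails for all current rows; recursion stops.
Total rows emitted: 8.

8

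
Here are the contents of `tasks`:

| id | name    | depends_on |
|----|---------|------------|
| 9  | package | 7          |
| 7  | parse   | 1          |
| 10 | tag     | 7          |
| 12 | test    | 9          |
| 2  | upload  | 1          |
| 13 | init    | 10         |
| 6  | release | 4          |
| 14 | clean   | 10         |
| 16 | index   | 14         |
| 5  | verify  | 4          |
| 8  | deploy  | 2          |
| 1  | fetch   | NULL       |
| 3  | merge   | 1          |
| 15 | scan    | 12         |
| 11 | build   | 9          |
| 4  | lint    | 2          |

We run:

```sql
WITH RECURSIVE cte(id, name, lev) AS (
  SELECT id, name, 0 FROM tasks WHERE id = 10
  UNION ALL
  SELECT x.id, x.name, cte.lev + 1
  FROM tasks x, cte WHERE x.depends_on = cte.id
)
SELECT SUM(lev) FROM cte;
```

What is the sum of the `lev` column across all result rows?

Base: id=10 (tag) at lev 0.
Iteration 1: rows with depends_on in {10} -> init (id 13, lev 1), clean (id 14, lev 1).
Iteration 2: rows with depends_on in {13,14} -> index (id 16, lev 2).
Iteration 3: no rows with depends_on in {16}; recursion stops.
SUM(lev) = 0 + 1 + 1 + 2 = 4.

4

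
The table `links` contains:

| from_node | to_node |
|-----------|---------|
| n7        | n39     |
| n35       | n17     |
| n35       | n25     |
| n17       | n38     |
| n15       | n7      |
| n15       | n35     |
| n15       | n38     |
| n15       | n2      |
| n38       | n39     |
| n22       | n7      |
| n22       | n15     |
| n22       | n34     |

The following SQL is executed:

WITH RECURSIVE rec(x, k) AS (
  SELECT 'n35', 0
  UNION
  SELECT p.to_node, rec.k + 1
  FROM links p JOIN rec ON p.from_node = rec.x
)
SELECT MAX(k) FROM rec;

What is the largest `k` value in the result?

3

Base: (n35, k=0).
Iteration 1: edges from {n35} -> (n17, k=1), (n25, k=1).
Iteration 2: edges from {n17,n25} -> (n38, k=2).
Iteration 3: edges from {n38} -> (n39, k=3).
Iteration 4: no outgoing edges from {n39}; recursion stops.
k values: 0, 1, 1, 2, 3; the maximum is 3.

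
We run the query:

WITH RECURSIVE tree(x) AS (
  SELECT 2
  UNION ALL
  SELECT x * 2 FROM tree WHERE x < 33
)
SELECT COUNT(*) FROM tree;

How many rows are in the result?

Base: x=2.
Iteration 1: 2 < 33 holds -> x = 2 * 2 = 4.
Iteration 2: 4 < 33 holds -> x = 4 * 2 = 8.
Iteration 3: 8 < 33 holds -> x = 8 * 2 = 16.
Iteration 4: 16 < 33 holds -> x = 16 * 2 = 32.
Iteration 5: 32 < 33 holds -> x = 32 * 2 = 64.
Iteration 6: 64 < 33 fails; recursion stops.
Total rows emitted: 6.

6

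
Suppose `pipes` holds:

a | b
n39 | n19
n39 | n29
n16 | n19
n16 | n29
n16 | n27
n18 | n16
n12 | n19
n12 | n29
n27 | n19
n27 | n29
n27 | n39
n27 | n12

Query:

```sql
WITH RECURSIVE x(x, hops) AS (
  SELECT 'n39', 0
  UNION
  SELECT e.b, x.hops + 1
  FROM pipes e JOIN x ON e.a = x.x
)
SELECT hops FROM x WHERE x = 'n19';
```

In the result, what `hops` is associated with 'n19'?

1

Base: (n39, hops=0).
Iteration 1: edges from {n39} -> (n19, hops=1), (n29, hops=1).
Iteration 2: no outgoing edges from {n19,n29}; recursion stops.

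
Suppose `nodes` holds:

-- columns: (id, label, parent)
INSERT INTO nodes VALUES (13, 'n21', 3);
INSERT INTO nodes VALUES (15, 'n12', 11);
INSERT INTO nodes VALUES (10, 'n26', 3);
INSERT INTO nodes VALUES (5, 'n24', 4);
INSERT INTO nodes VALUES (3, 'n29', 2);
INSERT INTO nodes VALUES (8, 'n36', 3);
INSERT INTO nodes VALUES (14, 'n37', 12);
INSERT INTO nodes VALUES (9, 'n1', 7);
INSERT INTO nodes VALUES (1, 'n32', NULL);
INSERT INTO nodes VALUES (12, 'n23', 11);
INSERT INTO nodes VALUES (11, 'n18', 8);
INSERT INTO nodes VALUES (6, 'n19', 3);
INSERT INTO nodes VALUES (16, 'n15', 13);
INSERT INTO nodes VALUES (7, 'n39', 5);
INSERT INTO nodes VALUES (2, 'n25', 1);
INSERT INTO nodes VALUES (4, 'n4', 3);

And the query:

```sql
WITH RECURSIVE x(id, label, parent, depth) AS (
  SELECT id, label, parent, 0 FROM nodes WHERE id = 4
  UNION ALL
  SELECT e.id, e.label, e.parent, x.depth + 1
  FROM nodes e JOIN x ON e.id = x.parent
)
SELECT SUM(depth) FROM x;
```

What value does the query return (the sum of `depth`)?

Base: id=4 (n4), parent=3, depth 0.
Iteration 1: join on id=3 -> n29 (id 3, parent=2, depth 1).
Iteration 2: join on id=2 -> n25 (id 2, parent=1, depth 2).
Iteration 3: join on id=1 -> n32 (id 1, parent=NULL, depth 3).
Iteration 4: parent is NULL; no match; recursion stops.
SUM(depth) = 0 + 1 + 2 + 3 = 6.

6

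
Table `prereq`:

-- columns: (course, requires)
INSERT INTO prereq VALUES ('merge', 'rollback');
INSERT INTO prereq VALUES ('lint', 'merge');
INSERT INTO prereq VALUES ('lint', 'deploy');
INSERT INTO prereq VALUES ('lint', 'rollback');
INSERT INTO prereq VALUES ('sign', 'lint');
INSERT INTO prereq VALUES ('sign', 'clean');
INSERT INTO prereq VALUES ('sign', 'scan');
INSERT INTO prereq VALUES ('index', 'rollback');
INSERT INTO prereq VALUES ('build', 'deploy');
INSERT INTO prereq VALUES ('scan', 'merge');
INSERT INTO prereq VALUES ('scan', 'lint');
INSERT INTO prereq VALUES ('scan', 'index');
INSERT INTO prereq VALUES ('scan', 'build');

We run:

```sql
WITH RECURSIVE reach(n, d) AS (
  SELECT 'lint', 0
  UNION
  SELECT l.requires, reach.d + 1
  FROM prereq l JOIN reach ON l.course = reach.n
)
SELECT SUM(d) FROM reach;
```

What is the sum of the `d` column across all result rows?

Base: (lint, d=0).
Iteration 1: edges from {lint} -> (deploy, d=1), (merge, d=1), (rollback, d=1).
Iteration 2: edges from {deploy,merge,rollback} -> (rollback, d=2).
Iteration 3: no outgoing edges from {rollback}; recursion stops.
SUM(d) = 0 + 1 + 1 + 1 + 2 = 5.

5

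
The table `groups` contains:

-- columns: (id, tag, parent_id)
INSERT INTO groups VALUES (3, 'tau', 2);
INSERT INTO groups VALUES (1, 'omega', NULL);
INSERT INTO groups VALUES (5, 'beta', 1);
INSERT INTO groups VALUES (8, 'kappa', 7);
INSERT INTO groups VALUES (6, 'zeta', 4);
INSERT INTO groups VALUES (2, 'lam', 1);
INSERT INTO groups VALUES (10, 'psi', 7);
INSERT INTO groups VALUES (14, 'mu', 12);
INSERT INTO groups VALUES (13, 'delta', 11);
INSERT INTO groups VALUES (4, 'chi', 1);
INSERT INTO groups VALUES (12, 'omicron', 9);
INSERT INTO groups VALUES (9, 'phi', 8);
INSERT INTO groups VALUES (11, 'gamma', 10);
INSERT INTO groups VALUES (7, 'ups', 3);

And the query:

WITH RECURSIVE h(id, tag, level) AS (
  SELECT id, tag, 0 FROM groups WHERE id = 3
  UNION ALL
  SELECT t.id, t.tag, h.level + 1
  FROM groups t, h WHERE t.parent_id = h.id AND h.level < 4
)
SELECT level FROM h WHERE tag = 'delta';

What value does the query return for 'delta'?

4

Base: id=3 (tau) at level 0.
Iteration 1: rows with parent_id in {3} -> ups (id 7, level 1).
Iteration 2: rows with parent_id in {7} -> kappa (id 8, level 2), psi (id 10, level 2).
Iteration 3: rows with parent_id in {8,10} -> phi (id 9, level 3), gamma (id 11, level 3).
Iteration 4: rows with parent_id in {9,11} -> omicron (id 12, level 4), delta (id 13, level 4).
Iteration 5: level < 4 fails for all current rows; recursion stops.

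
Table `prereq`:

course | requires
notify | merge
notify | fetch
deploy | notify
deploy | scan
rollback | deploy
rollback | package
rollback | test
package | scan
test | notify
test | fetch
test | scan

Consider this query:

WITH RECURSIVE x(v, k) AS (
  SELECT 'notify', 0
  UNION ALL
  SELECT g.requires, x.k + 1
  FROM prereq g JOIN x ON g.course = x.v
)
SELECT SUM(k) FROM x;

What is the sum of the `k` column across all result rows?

2

Base: (notify, k=0).
Iteration 1: edges from {notify} -> (fetch, k=1), (merge, k=1).
Iteration 2: no outgoing edges from {fetch,merge}; recursion stops.
SUM(k) = 0 + 1 + 1 = 2.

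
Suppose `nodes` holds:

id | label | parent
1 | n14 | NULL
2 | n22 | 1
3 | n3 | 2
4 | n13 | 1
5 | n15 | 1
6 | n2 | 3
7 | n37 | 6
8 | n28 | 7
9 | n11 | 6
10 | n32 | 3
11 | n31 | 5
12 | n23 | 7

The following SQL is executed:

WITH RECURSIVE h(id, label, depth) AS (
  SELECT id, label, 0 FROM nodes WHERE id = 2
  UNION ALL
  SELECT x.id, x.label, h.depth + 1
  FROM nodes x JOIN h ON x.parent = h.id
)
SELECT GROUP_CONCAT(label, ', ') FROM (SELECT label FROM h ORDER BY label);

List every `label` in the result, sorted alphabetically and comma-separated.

n11, n2, n22, n23, n28, n3, n32, n37

Base: id=2 (n22) at depth 0.
Iteration 1: rows with parent in {2} -> n3 (id 3, depth 1).
Iteration 2: rows with parent in {3} -> n2 (id 6, depth 2), n32 (id 10, depth 2).
Iteration 3: rows with parent in {6,10} -> n37 (id 7, depth 3), n11 (id 9, depth 3).
Iteration 4: rows with parent in {7,9} -> n28 (id 8, depth 4), n23 (id 12, depth 4).
Iteration 5: no rows with parent in {8,12}; recursion stops.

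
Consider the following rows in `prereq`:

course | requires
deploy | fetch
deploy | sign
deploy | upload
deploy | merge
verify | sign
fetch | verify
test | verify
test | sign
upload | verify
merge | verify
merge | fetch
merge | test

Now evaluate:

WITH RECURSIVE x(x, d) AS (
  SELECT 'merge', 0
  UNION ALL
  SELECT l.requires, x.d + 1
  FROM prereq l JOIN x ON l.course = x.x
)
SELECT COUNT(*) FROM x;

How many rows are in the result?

Base: (merge, d=0).
Iteration 1: edges from {merge} -> (fetch, d=1), (test, d=1), (verify, d=1).
Iteration 2: edges from {fetch,test,verify} -> (sign, d=2) x2, (verify, d=2) x2. [UNION ALL keeps all 4 new rows, including repeats]
Iteration 3: edges from {sign,verify} -> (sign, d=3) x2. [UNION ALL keeps all 2 new rows, including repeats]
Iteration 4: no outgoing edges from {sign}; recursion stops.
Total rows emitted: 10.

10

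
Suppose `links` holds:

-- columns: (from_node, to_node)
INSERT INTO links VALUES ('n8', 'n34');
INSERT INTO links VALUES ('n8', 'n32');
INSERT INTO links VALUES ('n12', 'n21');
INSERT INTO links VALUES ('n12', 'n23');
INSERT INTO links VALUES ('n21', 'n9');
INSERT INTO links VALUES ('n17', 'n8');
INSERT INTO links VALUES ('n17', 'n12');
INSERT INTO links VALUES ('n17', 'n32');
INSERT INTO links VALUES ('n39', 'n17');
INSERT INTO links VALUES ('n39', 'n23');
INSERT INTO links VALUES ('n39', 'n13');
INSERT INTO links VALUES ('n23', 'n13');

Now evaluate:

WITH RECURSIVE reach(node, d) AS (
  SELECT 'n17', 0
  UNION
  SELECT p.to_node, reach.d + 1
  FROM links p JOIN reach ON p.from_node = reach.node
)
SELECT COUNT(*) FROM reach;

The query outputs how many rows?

Base: (n17, d=0).
Iteration 1: edges from {n17} -> (n12, d=1), (n32, d=1), (n8, d=1).
Iteration 2: edges from {n12,n32,n8} -> (n21, d=2), (n23, d=2), (n32, d=2), (n34, d=2).
Iteration 3: edges from {n21,n23,n32,n34} -> (n13, d=3), (n9, d=3).
Iteration 4: no outgoing edges from {n13,n9}; recursion stops.
Total rows emitted: 10.

10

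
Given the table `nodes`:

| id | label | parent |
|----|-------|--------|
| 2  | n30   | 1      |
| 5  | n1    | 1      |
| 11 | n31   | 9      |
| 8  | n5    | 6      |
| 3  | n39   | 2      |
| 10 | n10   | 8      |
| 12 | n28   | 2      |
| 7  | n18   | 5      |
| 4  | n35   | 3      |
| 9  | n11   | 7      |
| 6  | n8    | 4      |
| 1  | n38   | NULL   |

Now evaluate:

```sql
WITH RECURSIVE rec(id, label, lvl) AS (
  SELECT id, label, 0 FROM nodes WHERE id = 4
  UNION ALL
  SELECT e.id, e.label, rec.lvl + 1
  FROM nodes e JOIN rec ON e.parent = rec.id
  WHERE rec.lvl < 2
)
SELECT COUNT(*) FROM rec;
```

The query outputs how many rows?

3

Base: id=4 (n35) at lvl 0.
Iteration 1: rows with parent in {4} -> n8 (id 6, lvl 1).
Iteration 2: rows with parent in {6} -> n5 (id 8, lvl 2).
Iteration 3: lvl < 2 fails for all current rows; recursion stops.
Total rows emitted: 3.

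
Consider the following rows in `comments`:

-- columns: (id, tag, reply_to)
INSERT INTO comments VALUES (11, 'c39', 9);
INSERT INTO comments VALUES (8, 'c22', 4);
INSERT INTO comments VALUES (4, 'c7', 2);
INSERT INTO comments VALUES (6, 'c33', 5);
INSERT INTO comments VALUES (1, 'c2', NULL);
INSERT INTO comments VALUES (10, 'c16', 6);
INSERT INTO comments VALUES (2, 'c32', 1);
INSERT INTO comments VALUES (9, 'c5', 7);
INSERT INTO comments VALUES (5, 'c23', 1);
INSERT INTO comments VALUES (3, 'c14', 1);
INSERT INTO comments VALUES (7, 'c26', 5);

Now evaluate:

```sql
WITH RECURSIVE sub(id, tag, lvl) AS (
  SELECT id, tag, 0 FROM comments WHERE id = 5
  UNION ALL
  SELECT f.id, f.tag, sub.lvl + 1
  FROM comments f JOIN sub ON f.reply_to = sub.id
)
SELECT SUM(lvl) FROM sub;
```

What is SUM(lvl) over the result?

Base: id=5 (c23) at lvl 0.
Iteration 1: rows with reply_to in {5} -> c33 (id 6, lvl 1), c26 (id 7, lvl 1).
Iteration 2: rows with reply_to in {6,7} -> c5 (id 9, lvl 2), c16 (id 10, lvl 2).
Iteration 3: rows with reply_to in {9,10} -> c39 (id 11, lvl 3).
Iteration 4: no rows with reply_to in {11}; recursion stops.
SUM(lvl) = 0 + 1 + 1 + 2 + 2 + 3 = 9.

9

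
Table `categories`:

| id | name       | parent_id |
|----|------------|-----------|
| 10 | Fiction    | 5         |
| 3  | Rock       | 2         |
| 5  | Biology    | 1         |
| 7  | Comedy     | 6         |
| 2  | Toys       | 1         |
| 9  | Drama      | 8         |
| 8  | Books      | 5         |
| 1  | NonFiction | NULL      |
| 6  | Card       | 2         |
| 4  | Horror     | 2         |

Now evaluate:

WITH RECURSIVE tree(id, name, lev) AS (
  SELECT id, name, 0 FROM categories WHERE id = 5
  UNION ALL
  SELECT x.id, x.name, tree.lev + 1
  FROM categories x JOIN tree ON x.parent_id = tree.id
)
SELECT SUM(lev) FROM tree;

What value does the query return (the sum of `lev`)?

Base: id=5 (Biology) at lev 0.
Iteration 1: rows with parent_id in {5} -> Books (id 8, lev 1), Fiction (id 10, lev 1).
Iteration 2: rows with parent_id in {8,10} -> Drama (id 9, lev 2).
Iteration 3: no rows with parent_id in {9}; recursion stops.
SUM(lev) = 0 + 1 + 1 + 2 = 4.

4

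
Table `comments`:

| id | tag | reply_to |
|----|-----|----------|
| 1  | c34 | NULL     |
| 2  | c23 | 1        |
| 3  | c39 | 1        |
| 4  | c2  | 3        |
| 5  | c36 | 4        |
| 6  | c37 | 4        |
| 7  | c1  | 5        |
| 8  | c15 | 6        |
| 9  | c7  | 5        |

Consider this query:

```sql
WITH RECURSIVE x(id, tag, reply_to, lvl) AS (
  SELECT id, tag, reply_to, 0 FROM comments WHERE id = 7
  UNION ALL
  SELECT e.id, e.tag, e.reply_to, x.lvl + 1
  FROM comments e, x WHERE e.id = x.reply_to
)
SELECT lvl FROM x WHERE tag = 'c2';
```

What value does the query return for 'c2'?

2

Base: id=7 (c1), reply_to=5, lvl 0.
Iteration 1: join on id=5 -> c36 (id 5, reply_to=4, lvl 1).
Iteration 2: join on id=4 -> c2 (id 4, reply_to=3, lvl 2).
Iteration 3: join on id=3 -> c39 (id 3, reply_to=1, lvl 3).
Iteration 4: join on id=1 -> c34 (id 1, reply_to=NULL, lvl 4).
Iteration 5: reply_to is NULL; no match; recursion stops.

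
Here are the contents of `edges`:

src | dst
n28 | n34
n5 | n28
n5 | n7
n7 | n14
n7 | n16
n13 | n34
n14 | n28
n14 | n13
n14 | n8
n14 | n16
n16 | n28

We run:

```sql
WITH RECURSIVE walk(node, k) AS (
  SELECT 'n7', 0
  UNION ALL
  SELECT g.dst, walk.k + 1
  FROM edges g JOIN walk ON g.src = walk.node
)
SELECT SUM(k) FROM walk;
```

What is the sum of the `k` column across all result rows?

28

Base: (n7, k=0).
Iteration 1: edges from {n7} -> (n14, k=1), (n16, k=1).
Iteration 2: edges from {n14,n16} -> (n13, k=2), (n16, k=2), (n28, k=2) x2, (n8, k=2). [UNION ALL keeps all 5 new rows, including repeats]
Iteration 3: edges from {n13,n16,n28,n8} -> (n28, k=3), (n34, k=3) x3. [UNION ALL keeps all 4 new rows, including repeats]
Iteration 4: edges from {n28,n34} -> (n34, k=4).
Iteration 5: no outgoing edges from {n34}; recursion stops.
SUM(k) = 0 + 1 + 1 + 2 + 2 + 2 + 2 + 2 + 3 + 3 + 3 + 3 + 4 = 28.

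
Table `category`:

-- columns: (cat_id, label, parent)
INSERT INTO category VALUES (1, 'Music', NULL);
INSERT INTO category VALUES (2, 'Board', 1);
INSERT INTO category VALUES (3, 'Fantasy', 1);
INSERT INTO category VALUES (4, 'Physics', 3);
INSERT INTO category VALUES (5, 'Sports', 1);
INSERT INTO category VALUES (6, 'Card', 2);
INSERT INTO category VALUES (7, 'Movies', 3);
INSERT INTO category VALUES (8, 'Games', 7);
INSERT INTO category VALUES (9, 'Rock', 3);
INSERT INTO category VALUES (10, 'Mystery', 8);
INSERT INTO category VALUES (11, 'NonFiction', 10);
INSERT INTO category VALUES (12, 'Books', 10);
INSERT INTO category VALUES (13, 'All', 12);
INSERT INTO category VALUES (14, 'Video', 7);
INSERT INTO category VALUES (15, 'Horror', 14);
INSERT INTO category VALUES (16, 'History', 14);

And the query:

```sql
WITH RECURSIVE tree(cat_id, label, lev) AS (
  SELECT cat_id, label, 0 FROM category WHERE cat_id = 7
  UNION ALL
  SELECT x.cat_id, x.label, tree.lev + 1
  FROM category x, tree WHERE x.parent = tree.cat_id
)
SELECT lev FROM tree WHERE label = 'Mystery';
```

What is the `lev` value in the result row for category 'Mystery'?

Base: cat_id=7 (Movies) at lev 0.
Iteration 1: rows with parent in {7} -> Games (id 8, lev 1), Video (id 14, lev 1).
Iteration 2: rows with parent in {8,14} -> Mystery (id 10, lev 2), Horror (id 15, lev 2), History (id 16, lev 2).
Iteration 3: rows with parent in {10,15,16} -> NonFiction (id 11, lev 3), Books (id 12, lev 3).
Iteration 4: rows with parent in {11,12} -> All (id 13, lev 4).
Iteration 5: no rows with parent in {13}; recursion stops.

2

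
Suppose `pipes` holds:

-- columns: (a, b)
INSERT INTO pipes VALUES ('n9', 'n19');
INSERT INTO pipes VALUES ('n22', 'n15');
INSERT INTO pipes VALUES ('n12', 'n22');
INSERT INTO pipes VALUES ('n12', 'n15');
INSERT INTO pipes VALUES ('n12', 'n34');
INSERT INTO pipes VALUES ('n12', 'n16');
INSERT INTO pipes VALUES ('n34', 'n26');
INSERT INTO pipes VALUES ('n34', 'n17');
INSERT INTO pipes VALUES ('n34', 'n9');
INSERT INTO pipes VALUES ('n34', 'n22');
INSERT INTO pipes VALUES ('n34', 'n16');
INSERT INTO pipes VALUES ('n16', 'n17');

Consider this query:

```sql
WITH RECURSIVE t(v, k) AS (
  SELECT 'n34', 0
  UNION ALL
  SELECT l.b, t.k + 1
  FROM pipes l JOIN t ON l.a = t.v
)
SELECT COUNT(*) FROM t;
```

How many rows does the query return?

9

Base: (n34, k=0).
Iteration 1: edges from {n34} -> (n16, k=1), (n17, k=1), (n22, k=1), (n26, k=1), (n9, k=1).
Iteration 2: edges from {n16,n17,n22,n26,n9} -> (n15, k=2), (n17, k=2), (n19, k=2).
Iteration 3: no outgoing edges from {n15,n17,n19}; recursion stops.
Total rows emitted: 9.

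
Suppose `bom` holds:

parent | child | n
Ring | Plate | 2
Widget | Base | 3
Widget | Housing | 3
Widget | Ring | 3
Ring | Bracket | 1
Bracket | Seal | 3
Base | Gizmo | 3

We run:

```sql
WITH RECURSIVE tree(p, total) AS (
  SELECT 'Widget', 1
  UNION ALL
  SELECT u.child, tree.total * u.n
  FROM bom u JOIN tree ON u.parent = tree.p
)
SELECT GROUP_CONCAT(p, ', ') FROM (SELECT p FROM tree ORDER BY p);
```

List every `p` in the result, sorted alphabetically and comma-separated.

Base: (Widget, total=1).
Iteration 1: components of {Widget} -> Base = 1*3 = 3, Housing = 1*3 = 3, Ring = 1*3 = 3.
Iteration 2: components of {Base,Housing,Ring} -> Bracket = 3*1 = 3, Gizmo = 3*3 = 9, Plate = 3*2 = 6.
Iteration 3: components of {Bracket,Gizmo,Plate} -> Seal = 3*3 = 9.
Iteration 4: no further components; recursion stops.

Base, Bracket, Gizmo, Housing, Plate, Ring, Seal, Widget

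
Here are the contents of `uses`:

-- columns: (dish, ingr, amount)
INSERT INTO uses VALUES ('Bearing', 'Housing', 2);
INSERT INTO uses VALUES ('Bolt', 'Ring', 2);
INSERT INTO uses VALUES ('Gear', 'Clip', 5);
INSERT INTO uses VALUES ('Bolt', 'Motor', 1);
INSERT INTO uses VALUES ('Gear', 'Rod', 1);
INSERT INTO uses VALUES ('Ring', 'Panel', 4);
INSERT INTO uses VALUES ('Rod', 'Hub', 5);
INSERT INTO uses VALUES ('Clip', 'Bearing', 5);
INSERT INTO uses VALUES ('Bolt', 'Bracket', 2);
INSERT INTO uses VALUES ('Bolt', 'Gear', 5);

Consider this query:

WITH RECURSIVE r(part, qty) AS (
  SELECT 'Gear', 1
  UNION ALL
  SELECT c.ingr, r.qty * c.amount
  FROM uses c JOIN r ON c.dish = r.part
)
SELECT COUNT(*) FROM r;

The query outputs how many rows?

6

Base: (Gear, qty=1).
Iteration 1: components of {Gear} -> Clip = 1*5 = 5, Rod = 1*1 = 1.
Iteration 2: components of {Clip,Rod} -> Bearing = 5*5 = 25, Hub = 1*5 = 5.
Iteration 3: components of {Bearing,Hub} -> Housing = 25*2 = 50.
Iteration 4: no further components; recursion stops.
Total rows emitted: 6.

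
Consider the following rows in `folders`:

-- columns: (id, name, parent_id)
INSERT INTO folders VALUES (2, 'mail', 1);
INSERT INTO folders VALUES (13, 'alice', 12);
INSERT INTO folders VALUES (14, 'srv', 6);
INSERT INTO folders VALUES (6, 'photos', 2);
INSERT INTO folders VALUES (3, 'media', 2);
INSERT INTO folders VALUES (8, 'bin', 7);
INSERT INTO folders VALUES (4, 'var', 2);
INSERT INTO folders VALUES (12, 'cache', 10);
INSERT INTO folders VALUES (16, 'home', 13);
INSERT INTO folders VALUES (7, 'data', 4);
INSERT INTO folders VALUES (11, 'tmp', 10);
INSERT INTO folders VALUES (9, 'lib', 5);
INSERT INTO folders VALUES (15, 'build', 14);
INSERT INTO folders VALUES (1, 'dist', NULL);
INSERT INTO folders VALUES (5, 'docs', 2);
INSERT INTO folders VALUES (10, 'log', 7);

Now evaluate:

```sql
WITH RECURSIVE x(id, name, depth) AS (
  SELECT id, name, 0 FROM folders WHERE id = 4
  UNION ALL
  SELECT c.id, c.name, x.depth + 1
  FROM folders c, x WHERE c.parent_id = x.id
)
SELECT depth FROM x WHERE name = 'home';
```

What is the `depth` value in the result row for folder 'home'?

Base: id=4 (var) at depth 0.
Iteration 1: rows with parent_id in {4} -> data (id 7, depth 1).
Iteration 2: rows with parent_id in {7} -> bin (id 8, depth 2), log (id 10, depth 2).
Iteration 3: rows with parent_id in {8,10} -> tmp (id 11, depth 3), cache (id 12, depth 3).
Iteration 4: rows with parent_id in {11,12} -> alice (id 13, depth 4).
Iteration 5: rows with parent_id in {13} -> home (id 16, depth 5).
Iteration 6: no rows with parent_id in {16}; recursion stops.

5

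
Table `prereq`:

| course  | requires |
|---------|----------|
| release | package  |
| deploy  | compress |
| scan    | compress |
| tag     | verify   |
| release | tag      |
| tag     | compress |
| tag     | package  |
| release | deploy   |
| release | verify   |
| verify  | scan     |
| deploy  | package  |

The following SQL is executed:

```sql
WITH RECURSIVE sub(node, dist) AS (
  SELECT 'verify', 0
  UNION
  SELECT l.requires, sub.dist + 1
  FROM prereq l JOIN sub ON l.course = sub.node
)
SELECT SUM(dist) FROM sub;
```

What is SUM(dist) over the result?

3

Base: (verify, dist=0).
Iteration 1: edges from {verify} -> (scan, dist=1).
Iteration 2: edges from {scan} -> (compress, dist=2).
Iteration 3: no outgoing edges from {compress}; recursion stops.
SUM(dist) = 0 + 1 + 2 = 3.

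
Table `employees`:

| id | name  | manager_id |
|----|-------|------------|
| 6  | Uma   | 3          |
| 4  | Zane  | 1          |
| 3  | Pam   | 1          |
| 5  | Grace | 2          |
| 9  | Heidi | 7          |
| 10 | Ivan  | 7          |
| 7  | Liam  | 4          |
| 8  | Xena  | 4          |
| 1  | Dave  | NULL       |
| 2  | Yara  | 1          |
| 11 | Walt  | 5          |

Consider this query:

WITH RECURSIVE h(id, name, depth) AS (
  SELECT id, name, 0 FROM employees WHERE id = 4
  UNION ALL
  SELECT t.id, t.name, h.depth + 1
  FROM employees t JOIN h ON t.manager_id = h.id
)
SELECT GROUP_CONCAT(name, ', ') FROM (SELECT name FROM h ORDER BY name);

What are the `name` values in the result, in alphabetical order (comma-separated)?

Base: id=4 (Zane) at depth 0.
Iteration 1: rows with manager_id in {4} -> Liam (id 7, depth 1), Xena (id 8, depth 1).
Iteration 2: rows with manager_id in {7,8} -> Heidi (id 9, depth 2), Ivan (id 10, depth 2).
Iteration 3: no rows with manager_id in {9,10}; recursion stops.

Heidi, Ivan, Liam, Xena, Zane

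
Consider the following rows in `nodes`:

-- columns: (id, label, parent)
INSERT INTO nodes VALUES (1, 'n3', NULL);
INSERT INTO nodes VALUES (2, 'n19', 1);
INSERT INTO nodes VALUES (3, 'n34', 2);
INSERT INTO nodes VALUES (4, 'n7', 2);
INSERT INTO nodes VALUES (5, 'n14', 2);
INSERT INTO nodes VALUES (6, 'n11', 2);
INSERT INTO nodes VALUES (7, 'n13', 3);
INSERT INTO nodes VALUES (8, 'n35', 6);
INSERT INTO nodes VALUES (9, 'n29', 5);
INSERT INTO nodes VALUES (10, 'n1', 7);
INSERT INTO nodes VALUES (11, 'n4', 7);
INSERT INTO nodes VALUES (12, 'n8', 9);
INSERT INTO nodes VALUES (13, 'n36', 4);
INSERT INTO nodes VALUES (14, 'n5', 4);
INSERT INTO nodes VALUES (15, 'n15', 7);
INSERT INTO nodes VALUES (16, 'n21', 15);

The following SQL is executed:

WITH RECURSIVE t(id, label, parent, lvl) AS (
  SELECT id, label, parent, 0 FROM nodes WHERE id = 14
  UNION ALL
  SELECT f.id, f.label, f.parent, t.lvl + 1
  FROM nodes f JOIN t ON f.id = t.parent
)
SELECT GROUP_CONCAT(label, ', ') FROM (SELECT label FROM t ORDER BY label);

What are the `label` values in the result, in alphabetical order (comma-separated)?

n19, n3, n5, n7

Base: id=14 (n5), parent=4, lvl 0.
Iteration 1: join on id=4 -> n7 (id 4, parent=2, lvl 1).
Iteration 2: join on id=2 -> n19 (id 2, parent=1, lvl 2).
Iteration 3: join on id=1 -> n3 (id 1, parent=NULL, lvl 3).
Iteration 4: parent is NULL; no match; recursion stops.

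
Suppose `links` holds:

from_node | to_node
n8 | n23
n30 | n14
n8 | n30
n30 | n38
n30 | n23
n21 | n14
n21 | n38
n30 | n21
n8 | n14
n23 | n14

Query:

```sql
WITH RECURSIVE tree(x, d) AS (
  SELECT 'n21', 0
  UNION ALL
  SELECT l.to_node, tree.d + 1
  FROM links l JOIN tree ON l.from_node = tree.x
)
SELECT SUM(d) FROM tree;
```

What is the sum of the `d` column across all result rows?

2

Base: (n21, d=0).
Iteration 1: edges from {n21} -> (n14, d=1), (n38, d=1).
Iteration 2: no outgoing edges from {n14,n38}; recursion stops.
SUM(d) = 0 + 1 + 1 = 2.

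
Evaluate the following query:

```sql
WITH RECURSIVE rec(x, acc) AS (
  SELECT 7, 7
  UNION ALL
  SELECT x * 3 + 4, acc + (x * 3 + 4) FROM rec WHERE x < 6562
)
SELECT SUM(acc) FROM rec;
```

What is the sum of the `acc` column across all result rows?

Base: x=7, acc=7.
Iteration 1: 7 < 6562 holds -> x = 7 * 3 + 4 = 25, acc = 7 + 25 = 32.
Iteration 2: 25 < 6562 holds -> x = 25 * 3 + 4 = 79, acc = 32 + 79 = 111.
Iteration 3: 79 < 6562 holds -> x = 79 * 3 + 4 = 241, acc = 111 + 241 = 352.
Iteration 4: 241 < 6562 holds -> x = 241 * 3 + 4 = 727, acc = 352 + 727 = 1079.
Iteration 5: 727 < 6562 holds -> x = 727 * 3 + 4 = 2185, acc = 1079 + 2185 = 3264.
Iteration 6: 2185 < 6562 holds -> x = 2185 * 3 + 4 = 6559, acc = 3264 + 6559 = 9823.
Iteration 7: 6559 < 6562 holds -> x = 6559 * 3 + 4 = 19681, acc = 9823 + 19681 = 29504.
Iteration 8: 19681 < 6562 fails; recursion stops.
SUM(acc) = 7 + 32 + 111 + 352 + 1079 + 3264 + 9823 + 29504 = 44172.

44172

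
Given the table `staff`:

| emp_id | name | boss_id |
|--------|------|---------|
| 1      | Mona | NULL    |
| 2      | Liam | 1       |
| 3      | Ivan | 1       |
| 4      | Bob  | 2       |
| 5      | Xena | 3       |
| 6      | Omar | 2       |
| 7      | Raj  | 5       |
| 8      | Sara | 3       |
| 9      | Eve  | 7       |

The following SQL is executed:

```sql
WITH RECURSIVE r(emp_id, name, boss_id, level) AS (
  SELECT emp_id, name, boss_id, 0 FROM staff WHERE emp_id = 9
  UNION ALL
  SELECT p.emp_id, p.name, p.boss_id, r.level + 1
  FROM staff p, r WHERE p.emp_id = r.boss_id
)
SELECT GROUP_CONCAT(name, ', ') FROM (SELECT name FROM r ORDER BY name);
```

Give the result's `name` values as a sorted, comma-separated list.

Base: emp_id=9 (Eve), boss_id=7, level 0.
Iteration 1: join on emp_id=7 -> Raj (id 7, boss_id=5, level 1).
Iteration 2: join on emp_id=5 -> Xena (id 5, boss_id=3, level 2).
Iteration 3: join on emp_id=3 -> Ivan (id 3, boss_id=1, level 3).
Iteration 4: join on emp_id=1 -> Mona (id 1, boss_id=NULL, level 4).
Iteration 5: boss_id is NULL; no match; recursion stops.

Eve, Ivan, Mona, Raj, Xena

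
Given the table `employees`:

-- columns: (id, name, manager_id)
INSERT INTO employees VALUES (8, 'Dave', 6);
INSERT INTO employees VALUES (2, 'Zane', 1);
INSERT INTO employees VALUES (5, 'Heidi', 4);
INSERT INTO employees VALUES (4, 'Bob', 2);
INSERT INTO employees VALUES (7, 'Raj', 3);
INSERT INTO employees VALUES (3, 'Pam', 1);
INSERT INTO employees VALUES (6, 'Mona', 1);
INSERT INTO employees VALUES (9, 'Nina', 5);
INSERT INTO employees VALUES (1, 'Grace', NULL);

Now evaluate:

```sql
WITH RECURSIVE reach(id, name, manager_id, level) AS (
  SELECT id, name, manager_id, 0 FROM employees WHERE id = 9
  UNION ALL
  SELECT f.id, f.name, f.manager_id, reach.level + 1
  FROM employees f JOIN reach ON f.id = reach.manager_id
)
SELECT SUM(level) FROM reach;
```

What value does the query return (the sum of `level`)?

10

Base: id=9 (Nina), manager_id=5, level 0.
Iteration 1: join on id=5 -> Heidi (id 5, manager_id=4, level 1).
Iteration 2: join on id=4 -> Bob (id 4, manager_id=2, level 2).
Iteration 3: join on id=2 -> Zane (id 2, manager_id=1, level 3).
Iteration 4: join on id=1 -> Grace (id 1, manager_id=NULL, level 4).
Iteration 5: manager_id is NULL; no match; recursion stops.
SUM(level) = 0 + 1 + 2 + 3 + 4 = 10.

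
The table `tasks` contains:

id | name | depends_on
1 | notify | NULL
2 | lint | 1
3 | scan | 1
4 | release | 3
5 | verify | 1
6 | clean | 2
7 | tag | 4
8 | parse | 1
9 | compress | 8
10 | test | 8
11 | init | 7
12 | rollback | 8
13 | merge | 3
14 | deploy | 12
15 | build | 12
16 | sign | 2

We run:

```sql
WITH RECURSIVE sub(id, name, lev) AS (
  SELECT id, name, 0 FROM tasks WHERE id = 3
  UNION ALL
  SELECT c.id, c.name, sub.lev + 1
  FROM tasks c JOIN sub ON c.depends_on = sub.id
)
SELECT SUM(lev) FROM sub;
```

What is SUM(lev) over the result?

Base: id=3 (scan) at lev 0.
Iteration 1: rows with depends_on in {3} -> release (id 4, lev 1), merge (id 13, lev 1).
Iteration 2: rows with depends_on in {4,13} -> tag (id 7, lev 2).
Iteration 3: rows with depends_on in {7} -> init (id 11, lev 3).
Iteration 4: no rows with depends_on in {11}; recursion stops.
SUM(lev) = 0 + 1 + 1 + 2 + 3 = 7.

7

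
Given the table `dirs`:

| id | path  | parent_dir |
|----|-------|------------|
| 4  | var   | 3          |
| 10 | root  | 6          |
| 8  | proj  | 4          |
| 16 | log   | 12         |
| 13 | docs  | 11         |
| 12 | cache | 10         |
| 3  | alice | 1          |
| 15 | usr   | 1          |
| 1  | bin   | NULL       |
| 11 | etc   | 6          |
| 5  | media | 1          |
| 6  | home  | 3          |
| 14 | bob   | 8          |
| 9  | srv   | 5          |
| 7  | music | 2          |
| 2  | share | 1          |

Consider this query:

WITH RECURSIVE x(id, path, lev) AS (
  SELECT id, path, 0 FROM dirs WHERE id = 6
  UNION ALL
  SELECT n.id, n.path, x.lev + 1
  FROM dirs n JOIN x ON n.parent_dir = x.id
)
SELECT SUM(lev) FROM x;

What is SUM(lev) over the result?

Base: id=6 (home) at lev 0.
Iteration 1: rows with parent_dir in {6} -> root (id 10, lev 1), etc (id 11, lev 1).
Iteration 2: rows with parent_dir in {10,11} -> cache (id 12, lev 2), docs (id 13, lev 2).
Iteration 3: rows with parent_dir in {12,13} -> log (id 16, lev 3).
Iteration 4: no rows with parent_dir in {16}; recursion stops.
SUM(lev) = 0 + 1 + 1 + 2 + 2 + 3 = 9.

9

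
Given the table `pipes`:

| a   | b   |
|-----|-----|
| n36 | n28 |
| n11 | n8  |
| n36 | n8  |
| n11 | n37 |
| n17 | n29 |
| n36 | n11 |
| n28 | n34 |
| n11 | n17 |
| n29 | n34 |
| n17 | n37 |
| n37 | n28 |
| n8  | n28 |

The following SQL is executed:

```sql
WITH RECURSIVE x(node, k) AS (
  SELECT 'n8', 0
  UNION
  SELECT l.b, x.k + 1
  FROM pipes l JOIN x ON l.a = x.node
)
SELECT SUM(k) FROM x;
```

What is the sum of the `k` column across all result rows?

3

Base: (n8, k=0).
Iteration 1: edges from {n8} -> (n28, k=1).
Iteration 2: edges from {n28} -> (n34, k=2).
Iteration 3: no outgoing edges from {n34}; recursion stops.
SUM(k) = 0 + 1 + 2 = 3.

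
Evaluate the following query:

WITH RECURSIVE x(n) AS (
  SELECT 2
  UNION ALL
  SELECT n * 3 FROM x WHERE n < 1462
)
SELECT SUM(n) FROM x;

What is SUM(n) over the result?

6560

Base: n=2.
Iteration 1: 2 < 1462 holds -> n = 2 * 3 = 6.
Iteration 2: 6 < 1462 holds -> n = 6 * 3 = 18.
Iteration 3: 18 < 1462 holds -> n = 18 * 3 = 54.
Iteration 4: 54 < 1462 holds -> n = 54 * 3 = 162.
Iteration 5: 162 < 1462 holds -> n = 162 * 3 = 486.
Iteration 6: 486 < 1462 holds -> n = 486 * 3 = 1458.
Iteration 7: 1458 < 1462 holds -> n = 1458 * 3 = 4374.
Iteration 8: 4374 < 1462 fails; recursion stops.
SUM(n) = 2 + 6 + 18 + 54 + 162 + 486 + 1458 + 4374 = 6560.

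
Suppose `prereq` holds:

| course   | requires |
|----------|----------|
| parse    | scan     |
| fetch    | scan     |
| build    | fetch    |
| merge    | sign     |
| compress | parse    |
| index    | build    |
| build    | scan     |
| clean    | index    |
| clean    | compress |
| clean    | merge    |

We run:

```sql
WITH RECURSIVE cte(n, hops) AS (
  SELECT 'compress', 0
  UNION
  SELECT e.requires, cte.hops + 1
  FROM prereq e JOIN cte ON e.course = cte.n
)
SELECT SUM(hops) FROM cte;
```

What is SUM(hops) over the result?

3

Base: (compress, hops=0).
Iteration 1: edges from {compress} -> (parse, hops=1).
Iteration 2: edges from {parse} -> (scan, hops=2).
Iteration 3: no outgoing edges from {scan}; recursion stops.
SUM(hops) = 0 + 1 + 2 = 3.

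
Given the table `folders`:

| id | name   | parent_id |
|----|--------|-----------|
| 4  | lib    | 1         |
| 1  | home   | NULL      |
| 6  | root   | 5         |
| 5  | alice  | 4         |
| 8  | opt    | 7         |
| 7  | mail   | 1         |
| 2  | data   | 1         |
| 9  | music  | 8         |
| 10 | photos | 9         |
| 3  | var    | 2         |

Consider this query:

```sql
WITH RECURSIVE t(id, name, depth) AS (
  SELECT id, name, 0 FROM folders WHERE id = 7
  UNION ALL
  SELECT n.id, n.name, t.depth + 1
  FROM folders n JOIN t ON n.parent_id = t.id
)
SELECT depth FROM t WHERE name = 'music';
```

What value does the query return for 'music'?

Base: id=7 (mail) at depth 0.
Iteration 1: rows with parent_id in {7} -> opt (id 8, depth 1).
Iteration 2: rows with parent_id in {8} -> music (id 9, depth 2).
Iteration 3: rows with parent_id in {9} -> photos (id 10, depth 3).
Iteration 4: no rows with parent_id in {10}; recursion stops.

2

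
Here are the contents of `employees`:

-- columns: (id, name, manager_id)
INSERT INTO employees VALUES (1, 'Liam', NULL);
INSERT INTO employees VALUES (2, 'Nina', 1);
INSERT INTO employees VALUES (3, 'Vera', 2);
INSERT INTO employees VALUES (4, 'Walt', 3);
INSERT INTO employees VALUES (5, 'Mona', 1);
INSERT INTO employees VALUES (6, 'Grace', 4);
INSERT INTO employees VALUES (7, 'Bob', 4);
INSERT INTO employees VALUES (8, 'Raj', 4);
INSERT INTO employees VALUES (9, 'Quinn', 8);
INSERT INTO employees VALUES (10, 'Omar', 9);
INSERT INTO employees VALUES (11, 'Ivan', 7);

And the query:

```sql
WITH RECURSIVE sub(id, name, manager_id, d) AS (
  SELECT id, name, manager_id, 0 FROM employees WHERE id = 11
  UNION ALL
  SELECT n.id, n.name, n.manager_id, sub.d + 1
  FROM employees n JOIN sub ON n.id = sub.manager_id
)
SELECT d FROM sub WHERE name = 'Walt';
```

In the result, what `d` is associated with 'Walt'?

2

Base: id=11 (Ivan), manager_id=7, d 0.
Iteration 1: join on id=7 -> Bob (id 7, manager_id=4, d 1).
Iteration 2: join on id=4 -> Walt (id 4, manager_id=3, d 2).
Iteration 3: join on id=3 -> Vera (id 3, manager_id=2, d 3).
Iteration 4: join on id=2 -> Nina (id 2, manager_id=1, d 4).
Iteration 5: join on id=1 -> Liam (id 1, manager_id=NULL, d 5).
Iteration 6: manager_id is NULL; no match; recursion stops.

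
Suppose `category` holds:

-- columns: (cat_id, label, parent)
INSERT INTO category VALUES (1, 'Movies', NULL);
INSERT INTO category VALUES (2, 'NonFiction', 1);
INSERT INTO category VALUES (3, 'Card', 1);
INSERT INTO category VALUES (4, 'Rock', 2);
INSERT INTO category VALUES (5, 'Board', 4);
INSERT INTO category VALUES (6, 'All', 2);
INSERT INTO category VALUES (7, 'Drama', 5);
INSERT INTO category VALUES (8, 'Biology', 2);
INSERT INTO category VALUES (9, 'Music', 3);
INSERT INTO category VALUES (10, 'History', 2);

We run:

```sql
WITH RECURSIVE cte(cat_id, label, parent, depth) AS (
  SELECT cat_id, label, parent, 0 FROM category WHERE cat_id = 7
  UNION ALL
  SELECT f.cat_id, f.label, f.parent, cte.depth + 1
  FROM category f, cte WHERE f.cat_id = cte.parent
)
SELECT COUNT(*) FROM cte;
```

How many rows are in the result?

Base: cat_id=7 (Drama), parent=5, depth 0.
Iteration 1: join on cat_id=5 -> Board (id 5, parent=4, depth 1).
Iteration 2: join on cat_id=4 -> Rock (id 4, parent=2, depth 2).
Iteration 3: join on cat_id=2 -> NonFiction (id 2, parent=1, depth 3).
Iteration 4: join on cat_id=1 -> Movies (id 1, parent=NULL, depth 4).
Iteration 5: parent is NULL; no match; recursion stops.
Total rows emitted: 5.

5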